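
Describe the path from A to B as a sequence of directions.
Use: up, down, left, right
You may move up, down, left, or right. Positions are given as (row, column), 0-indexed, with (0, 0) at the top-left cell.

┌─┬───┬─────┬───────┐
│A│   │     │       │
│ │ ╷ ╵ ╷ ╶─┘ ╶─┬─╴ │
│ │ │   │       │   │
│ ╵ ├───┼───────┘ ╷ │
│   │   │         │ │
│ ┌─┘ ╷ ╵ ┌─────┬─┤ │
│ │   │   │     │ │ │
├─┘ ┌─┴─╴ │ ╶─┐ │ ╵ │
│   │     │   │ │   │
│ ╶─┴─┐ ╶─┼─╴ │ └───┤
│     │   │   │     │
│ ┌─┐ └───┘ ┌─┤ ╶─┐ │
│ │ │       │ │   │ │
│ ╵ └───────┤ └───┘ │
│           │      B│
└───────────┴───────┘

Finding the path and converting it to directions:
Path through cells: (0,0) → (1,0) → (2,0) → (2,1) → (1,1) → (0,1) → (0,2) → (1,2) → (1,3) → (0,3) → (0,4) → (1,4) → (1,5) → (1,6) → (0,6) → (0,7) → (0,8) → (0,9) → (1,9) → (1,8) → (2,8) → (2,7) → (2,6) → (2,5) → (2,4) → (3,4) → (3,3) → (2,3) → (2,2) → (3,2) → (3,1) → (4,1) → (4,0) → (5,0) → (5,1) → (5,2) → (6,2) → (6,3) → (6,4) → (6,5) → (5,5) → (5,6) → (4,6) → (4,5) → (3,5) → (3,6) → (3,7) → (4,7) → (5,7) → (5,8) → (5,9) → (6,9) → (7,9)
Directions: down, down, right, up, up, right, down, right, up, right, down, right, right, up, right, right, right, down, left, down, left, left, left, left, down, left, up, left, down, left, down, left, down, right, right, down, right, right, right, up, right, up, left, up, right, right, down, down, right, right, down, down

Solution:

┌─┬───┬─────┬───────┐
│A│↱ ↓│↱ ↓  │↱ → → ↓│
│ │ ╷ ╵ ╷ ╶─┘ ╶─┬─╴ │
│↓│↑│↳ ↑│↳ → ↑  │↓ ↲│
│ ╵ ├───┼───────┘ ╷ │
│↳ ↑│↓ ↰│↓ ← ← ← ↲│ │
│ ┌─┘ ╷ ╵ ┌─────┬─┤ │
│ │↓ ↲│↑ ↲│↱ → ↓│ │ │
├─┘ ┌─┴─╴ │ ╶─┐ │ ╵ │
│↓ ↲│     │↑ ↰│↓│   │
│ ╶─┴─┐ ╶─┼─╴ │ └───┤
│↳ → ↓│   │↱ ↑│↳ → ↓│
│ ┌─┐ └───┘ ┌─┤ ╶─┐ │
│ │ │↳ → → ↑│ │   │↓│
│ ╵ └───────┤ └───┘ │
│           │      B│
└───────────┴───────┘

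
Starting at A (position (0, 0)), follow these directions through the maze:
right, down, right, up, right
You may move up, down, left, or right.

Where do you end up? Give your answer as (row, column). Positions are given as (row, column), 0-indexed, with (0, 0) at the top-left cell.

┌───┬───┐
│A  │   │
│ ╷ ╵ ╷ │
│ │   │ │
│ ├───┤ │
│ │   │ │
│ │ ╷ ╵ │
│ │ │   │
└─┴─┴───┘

Following directions step by step:
Start: (0, 0)
  right: (0, 0) → (0, 1)
  down: (0, 1) → (1, 1)
  right: (1, 1) → (1, 2)
  up: (1, 2) → (0, 2)
  right: (0, 2) → (0, 3)
Final position: (0, 3)

Path taken:

┌───┬───┐
│A ↓│↱ B│
│ ╷ ╵ ╷ │
│ │↳ ↑│ │
│ ├───┤ │
│ │   │ │
│ │ ╷ ╵ │
│ │ │   │
└─┴─┴───┘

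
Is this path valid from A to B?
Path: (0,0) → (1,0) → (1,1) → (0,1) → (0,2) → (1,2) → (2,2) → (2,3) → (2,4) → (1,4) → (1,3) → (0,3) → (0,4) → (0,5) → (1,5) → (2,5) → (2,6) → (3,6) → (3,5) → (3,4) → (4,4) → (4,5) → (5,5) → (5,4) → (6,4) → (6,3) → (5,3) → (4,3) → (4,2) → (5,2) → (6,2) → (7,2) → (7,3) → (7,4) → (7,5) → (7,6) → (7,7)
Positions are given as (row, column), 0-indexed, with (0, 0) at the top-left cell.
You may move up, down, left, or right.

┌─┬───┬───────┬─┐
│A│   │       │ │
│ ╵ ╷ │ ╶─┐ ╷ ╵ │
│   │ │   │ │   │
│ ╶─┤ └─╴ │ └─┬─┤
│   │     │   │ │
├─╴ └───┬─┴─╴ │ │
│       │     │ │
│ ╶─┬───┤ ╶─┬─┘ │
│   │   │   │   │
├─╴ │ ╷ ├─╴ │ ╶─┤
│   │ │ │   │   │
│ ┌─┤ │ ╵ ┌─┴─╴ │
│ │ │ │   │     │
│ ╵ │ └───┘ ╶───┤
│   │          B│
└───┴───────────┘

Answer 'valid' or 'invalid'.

Checking path validity:
Result: All consecutive moves are passable.

valid

Correct solution:

┌─┬───┬───────┬─┐
│A│↱ ↓│↱ → ↓  │ │
│ ╵ ╷ │ ╶─┐ ╷ ╵ │
│↳ ↑│↓│↑ ↰│↓│   │
│ ╶─┤ └─╴ │ └─┬─┤
│   │↳ → ↑│↳ ↓│ │
├─╴ └───┬─┴─╴ │ │
│       │↓ ← ↲│ │
│ ╶─┬───┤ ╶─┬─┘ │
│   │↓ ↰│↳ ↓│   │
├─╴ │ ╷ ├─╴ │ ╶─┤
│   │↓│↑│↓ ↲│   │
│ ┌─┤ │ ╵ ┌─┴─╴ │
│ │ │↓│↑ ↲│     │
│ ╵ │ └───┘ ╶───┤
│   │↳ → → → → B│
└───┴───────────┘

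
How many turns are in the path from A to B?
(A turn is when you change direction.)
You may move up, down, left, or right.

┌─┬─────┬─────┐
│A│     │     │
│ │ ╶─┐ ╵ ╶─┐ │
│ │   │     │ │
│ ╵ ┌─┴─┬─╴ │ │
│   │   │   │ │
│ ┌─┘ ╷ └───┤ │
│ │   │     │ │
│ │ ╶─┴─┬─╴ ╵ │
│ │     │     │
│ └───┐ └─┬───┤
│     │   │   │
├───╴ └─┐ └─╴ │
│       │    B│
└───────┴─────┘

Directions: down, down, right, up, up, right, right, down, right, up, right, right, down, down, down, down, left, up, left, left, up, left, down, left, down, right, right, down, right, down, right, right
Number of turns: 21

Solution:

┌─┬─────┬─────┐
│A│↱ → ↓│↱ → ↓│
│ │ ╶─┐ ╵ ╶─┐ │
│↓│↑  │↳ ↑  │↓│
│ ╵ ┌─┴─┬─╴ │ │
│↳ ↑│↓ ↰│   │↓│
│ ┌─┘ ╷ └───┤ │
│ │↓ ↲│↑ ← ↰│↓│
│ │ ╶─┴─┬─╴ ╵ │
│ │↳ → ↓│  ↑ ↲│
│ └───┐ └─┬───┤
│     │↳ ↓│   │
├───╴ └─┐ └─╴ │
│       │↳ → B│
└───────┴─────┘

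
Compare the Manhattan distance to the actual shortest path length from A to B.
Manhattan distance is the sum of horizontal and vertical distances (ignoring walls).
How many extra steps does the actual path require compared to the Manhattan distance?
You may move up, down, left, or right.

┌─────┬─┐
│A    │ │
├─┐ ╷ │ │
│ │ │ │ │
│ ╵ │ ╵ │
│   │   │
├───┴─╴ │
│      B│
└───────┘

Manhattan distance: |3 - 0| + |3 - 0| = 6
Actual path length: 6
Extra steps: 6 - 6 = 0

Solution:

┌─────┬─┐
│A → ↓│ │
├─┐ ╷ │ │
│ │ │↓│ │
│ ╵ │ ╵ │
│   │↳ ↓│
├───┴─╴ │
│      B│
└───────┘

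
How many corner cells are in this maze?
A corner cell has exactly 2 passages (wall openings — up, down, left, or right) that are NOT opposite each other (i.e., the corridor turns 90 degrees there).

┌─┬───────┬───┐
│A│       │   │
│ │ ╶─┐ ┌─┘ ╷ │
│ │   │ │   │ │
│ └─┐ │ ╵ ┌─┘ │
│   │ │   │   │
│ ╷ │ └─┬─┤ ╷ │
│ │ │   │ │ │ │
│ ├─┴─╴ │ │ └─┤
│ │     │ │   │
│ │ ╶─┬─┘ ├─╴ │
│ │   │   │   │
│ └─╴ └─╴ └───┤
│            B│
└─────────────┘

Counting corner cells (2 non-opposite passages):
Total corners: 21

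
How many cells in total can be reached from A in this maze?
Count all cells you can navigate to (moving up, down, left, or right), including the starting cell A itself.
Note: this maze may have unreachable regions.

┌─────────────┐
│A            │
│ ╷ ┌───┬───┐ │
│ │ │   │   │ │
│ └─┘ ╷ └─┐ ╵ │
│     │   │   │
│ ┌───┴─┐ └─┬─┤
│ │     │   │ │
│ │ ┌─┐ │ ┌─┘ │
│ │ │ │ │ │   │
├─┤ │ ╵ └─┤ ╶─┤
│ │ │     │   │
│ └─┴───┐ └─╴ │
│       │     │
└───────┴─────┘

Using BFS/flood-fill to find all reachable cells from A:
Maze size: 7 × 7 = 49 total cells
23 cell(s) are walled off and cannot be reached from A.
Reachable cells: 26

Reachable region (· marks reachable cells):

┌─────────────┐
│A · · · · · ·│
│ ╷ ┌───┬───┐ │
│·│·│· ·│· ·│·│
│ └─┘ ╷ └─┐ ╵ │
│· · ·│· ·│· ·│
│ ┌───┴─┐ └─┬─┤
│·│     │· ·│ │
│ │ ┌─┐ │ ┌─┘ │
│·│ │ │ │·│   │
├─┤ │ ╵ └─┤ ╶─┤
│ │ │     │   │
│ └─┴───┐ └─╴ │
│       │     │
└───────┴─────┘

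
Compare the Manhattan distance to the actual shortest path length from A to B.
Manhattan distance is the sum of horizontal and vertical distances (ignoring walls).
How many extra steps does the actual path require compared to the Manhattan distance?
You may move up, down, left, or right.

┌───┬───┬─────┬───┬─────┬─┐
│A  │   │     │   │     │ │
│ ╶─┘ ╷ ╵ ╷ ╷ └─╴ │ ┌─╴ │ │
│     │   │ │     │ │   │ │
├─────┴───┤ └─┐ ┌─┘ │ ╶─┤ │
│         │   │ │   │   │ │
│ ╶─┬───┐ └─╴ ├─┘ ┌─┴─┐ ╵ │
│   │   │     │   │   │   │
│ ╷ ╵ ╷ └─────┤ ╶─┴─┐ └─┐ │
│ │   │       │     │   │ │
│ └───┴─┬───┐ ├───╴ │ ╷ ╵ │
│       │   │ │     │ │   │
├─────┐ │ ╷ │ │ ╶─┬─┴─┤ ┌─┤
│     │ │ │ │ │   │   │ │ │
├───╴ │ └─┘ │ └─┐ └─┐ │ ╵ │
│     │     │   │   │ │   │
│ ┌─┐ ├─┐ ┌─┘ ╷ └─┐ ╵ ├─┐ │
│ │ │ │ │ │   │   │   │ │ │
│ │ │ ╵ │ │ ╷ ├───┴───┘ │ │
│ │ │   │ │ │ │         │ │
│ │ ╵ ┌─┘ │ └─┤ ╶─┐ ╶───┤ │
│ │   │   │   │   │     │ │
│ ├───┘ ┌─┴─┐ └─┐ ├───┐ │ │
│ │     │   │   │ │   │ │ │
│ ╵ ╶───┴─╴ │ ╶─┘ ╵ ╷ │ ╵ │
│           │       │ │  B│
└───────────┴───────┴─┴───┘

Manhattan distance: |12 - 0| + |12 - 0| = 24
Actual path length: 54
Extra steps: 54 - 24 = 30

Solution:

┌───┬───┬─────┬───┬─────┬─┐
│A  │↱ ↓│↱ ↓  │   │     │ │
│ ╶─┘ ╷ ╵ ╷ ╷ └─╴ │ ┌─╴ │ │
│↳ → ↑│↳ ↑│↓│     │ │   │ │
├─────┴───┤ └─┐ ┌─┘ │ ╶─┤ │
│↓ ← ← ← ↰│↳ ↓│ │   │   │ │
│ ╶─┬───┐ └─╴ ├─┘ ┌─┴─┐ ╵ │
│↳ ↓│↱ ↓│↑ ← ↲│   │   │   │
│ ╷ ╵ ╷ └─────┤ ╶─┴─┐ └─┐ │
│ │↳ ↑│↳ → → ↓│     │   │ │
│ └───┴─┬───┐ ├───╴ │ ╷ ╵ │
│       │   │↓│     │ │   │
├─────┐ │ ╷ │ │ ╶─┬─┴─┤ ┌─┤
│     │ │ │ │↓│   │   │ │ │
├───╴ │ └─┘ │ └─┐ └─┐ │ ╵ │
│     │     │↓  │   │ │   │
│ ┌─┐ ├─┐ ┌─┘ ╷ └─┐ ╵ ├─┐ │
│ │ │ │ │ │↓ ↲│   │   │ │ │
│ │ │ ╵ │ │ ╷ ├───┴───┘ │ │
│ │ │   │ │↓│ │↱ → ↓    │ │
│ │ ╵ ┌─┘ │ └─┤ ╶─┐ ╶───┤ │
│ │   │   │↳ ↓│↑ ↰│↳ → ↓│ │
│ ├───┘ ┌─┴─┐ └─┐ ├───┐ │ │
│ │     │   │↓  │↑│   │↓│ │
│ ╵ ╶───┴─╴ │ ╶─┘ ╵ ╷ │ ╵ │
│           │↳ → ↑  │ │↳ B│
└───────────┴───────┴─┴───┘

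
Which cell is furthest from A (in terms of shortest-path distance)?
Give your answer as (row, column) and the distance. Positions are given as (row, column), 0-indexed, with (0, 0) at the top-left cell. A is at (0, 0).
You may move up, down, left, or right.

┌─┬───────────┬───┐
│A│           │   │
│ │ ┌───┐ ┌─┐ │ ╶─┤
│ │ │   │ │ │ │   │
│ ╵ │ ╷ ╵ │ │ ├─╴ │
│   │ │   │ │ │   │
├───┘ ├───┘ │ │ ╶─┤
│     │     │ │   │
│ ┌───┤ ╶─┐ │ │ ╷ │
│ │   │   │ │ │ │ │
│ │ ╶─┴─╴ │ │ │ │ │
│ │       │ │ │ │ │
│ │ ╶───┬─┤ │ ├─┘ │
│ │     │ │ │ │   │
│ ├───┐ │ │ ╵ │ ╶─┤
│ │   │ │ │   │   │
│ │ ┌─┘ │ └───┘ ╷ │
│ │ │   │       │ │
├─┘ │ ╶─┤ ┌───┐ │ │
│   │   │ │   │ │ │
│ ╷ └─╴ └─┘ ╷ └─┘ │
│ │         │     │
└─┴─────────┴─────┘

Computing BFS distances from A to all cells:
Furthest cell: (0, 8)
Distance: 62 steps

Path from A to the furthest cell:

┌─┬───────────┬───┐
│A│↱ → → → → ↓│↱ B│
│ │ ┌───┐ ┌─┐ │ ╶─┤
│↓│↑│   │ │ │↓│↑ ↰│
│ ╵ │ ╷ ╵ │ │ ├─╴ │
│↳ ↑│ │   │ │↓│↱ ↑│
├───┘ ├───┘ │ │ ╶─┤
│     │↓ ← ↰│↓│↑ ↰│
│ ┌───┤ ╶─┐ │ │ ╷ │
│ │   │↳ ↓│↑│↓│ │↑│
│ │ ╶─┴─╴ │ │ │ │ │
│ │↓ ← ← ↲│↑│↓│ │↑│
│ │ ╶───┬─┤ │ ├─┘ │
│ │↳ → ↓│ │↑│↓│↱ ↑│
│ ├───┐ │ │ ╵ │ ╶─┤
│ │   │↓│ │↑ ↲│↑ ↰│
│ │ ┌─┘ │ └───┘ ╷ │
│ │ │↓ ↲│       │↑│
├─┘ │ ╶─┤ ┌───┐ │ │
│   │↳ ↓│ │↱ ↓│ │↑│
│ ╷ └─╴ └─┘ ╷ └─┘ │
│ │    ↳ → ↑│↳ → ↑│
└─┴─────────┴─────┘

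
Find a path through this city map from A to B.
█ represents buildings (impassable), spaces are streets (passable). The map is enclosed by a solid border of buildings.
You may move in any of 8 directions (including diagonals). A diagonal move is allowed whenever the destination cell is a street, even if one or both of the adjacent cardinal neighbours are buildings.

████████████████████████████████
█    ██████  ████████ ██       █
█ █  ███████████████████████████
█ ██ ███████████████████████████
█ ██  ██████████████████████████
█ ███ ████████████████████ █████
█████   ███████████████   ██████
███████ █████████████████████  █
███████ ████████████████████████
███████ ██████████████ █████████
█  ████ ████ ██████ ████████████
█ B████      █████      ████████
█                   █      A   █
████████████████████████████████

Finding the shortest path from A to B:
Movement: 8-directional
Path length: 25 steps
Directions: left → left → left → left → left → left → up-left → left → left → down-left → left → left → left → left → left → left → left → left → left → left → left → left → left → left → up-left

Solution:

████████████████████████████████
█    ██████  ████████ ██       █
█ █  ███████████████████████████
█ ██ ███████████████████████████
█ ██  ██████████████████████████
█ ███ ████████████████████ █████
█████   ███████████████   ██████
███████ █████████████████████  █
███████ ████████████████████████
███████ ██████████████ █████████
█  ████ ████ ██████ ████████████
█ B████      █████↙←←   ████████
█  ↖←←←←←←←←←←←←←←  █↖←←←←←A   █
████████████████████████████████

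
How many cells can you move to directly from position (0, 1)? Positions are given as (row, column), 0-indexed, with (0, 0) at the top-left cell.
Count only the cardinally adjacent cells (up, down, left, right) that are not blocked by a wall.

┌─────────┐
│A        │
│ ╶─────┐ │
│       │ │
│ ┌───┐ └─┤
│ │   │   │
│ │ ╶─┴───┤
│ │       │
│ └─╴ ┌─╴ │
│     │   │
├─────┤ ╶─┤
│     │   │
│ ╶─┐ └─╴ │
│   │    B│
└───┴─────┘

Checking passable neighbors of (0, 1):
Neighbors: (0, 0), (0, 2)
Count: 2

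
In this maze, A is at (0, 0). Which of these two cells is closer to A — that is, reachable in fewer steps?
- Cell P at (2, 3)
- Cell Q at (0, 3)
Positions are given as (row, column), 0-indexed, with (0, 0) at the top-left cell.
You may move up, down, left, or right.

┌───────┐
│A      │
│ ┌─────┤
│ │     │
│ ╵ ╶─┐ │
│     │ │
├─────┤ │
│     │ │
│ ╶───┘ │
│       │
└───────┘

Shortest path A → P at (2, 3): 7 steps
Shortest path A → Q at (0, 3): 3 steps

Q is closer (3 steps vs 7 steps).

Path to P:

┌───────┐
│A      │
│ ┌─────┤
│↓│↱ → ↓│
│ ╵ ╶─┐ │
│↳ ↑  │P│
├─────┤ │
│     │ │
│ ╶───┘ │
│       │
└───────┘

Path to Q:

┌───────┐
│A → → Q│
│ ┌─────┤
│ │     │
│ ╵ ╶─┐ │
│     │ │
├─────┤ │
│     │ │
│ ╶───┘ │
│       │
└───────┘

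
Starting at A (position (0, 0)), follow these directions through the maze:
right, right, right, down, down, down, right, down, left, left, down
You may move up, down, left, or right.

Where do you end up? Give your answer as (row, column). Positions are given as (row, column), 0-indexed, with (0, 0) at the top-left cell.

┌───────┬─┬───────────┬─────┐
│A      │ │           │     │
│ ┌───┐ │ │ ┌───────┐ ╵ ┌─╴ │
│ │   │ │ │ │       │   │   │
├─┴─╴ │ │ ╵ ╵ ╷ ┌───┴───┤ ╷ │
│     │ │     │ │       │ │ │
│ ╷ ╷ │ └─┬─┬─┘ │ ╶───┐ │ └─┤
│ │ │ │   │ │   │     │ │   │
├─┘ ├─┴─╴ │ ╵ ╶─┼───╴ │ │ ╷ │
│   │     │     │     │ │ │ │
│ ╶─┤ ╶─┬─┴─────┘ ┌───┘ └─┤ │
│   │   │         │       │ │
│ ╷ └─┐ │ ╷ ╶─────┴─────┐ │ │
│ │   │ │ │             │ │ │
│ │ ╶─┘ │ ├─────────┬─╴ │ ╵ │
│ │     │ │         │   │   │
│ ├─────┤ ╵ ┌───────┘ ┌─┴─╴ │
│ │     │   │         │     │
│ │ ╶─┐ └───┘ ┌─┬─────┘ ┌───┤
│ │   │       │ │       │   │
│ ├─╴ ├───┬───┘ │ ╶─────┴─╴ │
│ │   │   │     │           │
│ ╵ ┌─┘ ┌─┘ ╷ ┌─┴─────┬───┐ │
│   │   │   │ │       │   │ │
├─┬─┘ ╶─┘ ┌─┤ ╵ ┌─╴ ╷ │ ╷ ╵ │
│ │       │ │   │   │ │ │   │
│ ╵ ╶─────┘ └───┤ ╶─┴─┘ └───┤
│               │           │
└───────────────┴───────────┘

Following directions step by step:
Start: (0, 0)
  right: (0, 0) → (0, 1)
  right: (0, 1) → (0, 2)
  right: (0, 2) → (0, 3)
  down: (0, 3) → (1, 3)
  down: (1, 3) → (2, 3)
  down: (2, 3) → (3, 3)
  right: (3, 3) → (3, 4)
  down: (3, 4) → (4, 4)
  left: (4, 4) → (4, 3)
  left: (4, 3) → (4, 2)
  down: (4, 2) → (5, 2)
Final position: (5, 2)

Path taken:

┌───────┬─┬───────────┬─────┐
│A → → ↓│ │           │     │
│ ┌───┐ │ │ ┌───────┐ ╵ ┌─╴ │
│ │   │↓│ │ │       │   │   │
├─┴─╴ │ │ ╵ ╵ ╷ ┌───┴───┤ ╷ │
│     │↓│     │ │       │ │ │
│ ╷ ╷ │ └─┬─┬─┘ │ ╶───┐ │ └─┤
│ │ │ │↳ ↓│ │   │     │ │   │
├─┘ ├─┴─╴ │ ╵ ╶─┼───╴ │ │ ╷ │
│   │↓ ← ↲│     │     │ │ │ │
│ ╶─┤ ╶─┬─┴─────┘ ┌───┘ └─┤ │
│   │B  │         │       │ │
│ ╷ └─┐ │ ╷ ╶─────┴─────┐ │ │
│ │   │ │ │             │ │ │
│ │ ╶─┘ │ ├─────────┬─╴ │ ╵ │
│ │     │ │         │   │   │
│ ├─────┤ ╵ ┌───────┘ ┌─┴─╴ │
│ │     │   │         │     │
│ │ ╶─┐ └───┘ ┌─┬─────┘ ┌───┤
│ │   │       │ │       │   │
│ ├─╴ ├───┬───┘ │ ╶─────┴─╴ │
│ │   │   │     │           │
│ ╵ ┌─┘ ┌─┘ ╷ ┌─┴─────┬───┐ │
│   │   │   │ │       │   │ │
├─┬─┘ ╶─┘ ┌─┤ ╵ ┌─╴ ╷ │ ╷ ╵ │
│ │       │ │   │   │ │ │   │
│ ╵ ╶─────┘ └───┤ ╶─┴─┘ └───┤
│               │           │
└───────────────┴───────────┘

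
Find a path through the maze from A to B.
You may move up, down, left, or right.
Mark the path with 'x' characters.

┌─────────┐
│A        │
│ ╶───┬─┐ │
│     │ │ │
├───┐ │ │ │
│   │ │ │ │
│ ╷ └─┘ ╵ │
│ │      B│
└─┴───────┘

Finding the shortest path through the maze:
Path length: 7 steps
Directions: right → right → right → right → down → down → down

Solution:

┌─────────┐
│A x x x x│
│ ╶───┬─┐ │
│     │ │x│
├───┐ │ │ │
│   │ │ │x│
│ ╷ └─┘ ╵ │
│ │      B│
└─┴───────┘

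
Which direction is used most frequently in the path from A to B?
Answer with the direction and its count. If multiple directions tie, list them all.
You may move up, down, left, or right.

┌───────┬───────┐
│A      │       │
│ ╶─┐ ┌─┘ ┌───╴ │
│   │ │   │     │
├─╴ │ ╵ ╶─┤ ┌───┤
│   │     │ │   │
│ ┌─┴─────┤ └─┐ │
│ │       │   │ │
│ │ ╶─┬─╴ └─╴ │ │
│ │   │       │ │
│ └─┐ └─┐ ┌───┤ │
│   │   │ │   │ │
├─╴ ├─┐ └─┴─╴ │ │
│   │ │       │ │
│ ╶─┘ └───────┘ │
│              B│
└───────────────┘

Directions: down, right, down, left, down, down, down, right, down, left, down, right, right, right, right, right, right, right
Counts: {'down': 7, 'right': 9, 'left': 2}
Most common: right (9 times)

Solution:

┌───────┬───────┐
│A      │       │
│ ╶─┐ ┌─┘ ┌───╴ │
│↳ ↓│ │   │     │
├─╴ │ ╵ ╶─┤ ┌───┤
│↓ ↲│     │ │   │
│ ┌─┴─────┤ └─┐ │
│↓│       │   │ │
│ │ ╶─┬─╴ └─╴ │ │
│↓│   │       │ │
│ └─┐ └─┐ ┌───┤ │
│↳ ↓│   │ │   │ │
├─╴ ├─┐ └─┴─╴ │ │
│↓ ↲│ │       │ │
│ ╶─┘ └───────┘ │
│↳ → → → → → → B│
└───────────────┘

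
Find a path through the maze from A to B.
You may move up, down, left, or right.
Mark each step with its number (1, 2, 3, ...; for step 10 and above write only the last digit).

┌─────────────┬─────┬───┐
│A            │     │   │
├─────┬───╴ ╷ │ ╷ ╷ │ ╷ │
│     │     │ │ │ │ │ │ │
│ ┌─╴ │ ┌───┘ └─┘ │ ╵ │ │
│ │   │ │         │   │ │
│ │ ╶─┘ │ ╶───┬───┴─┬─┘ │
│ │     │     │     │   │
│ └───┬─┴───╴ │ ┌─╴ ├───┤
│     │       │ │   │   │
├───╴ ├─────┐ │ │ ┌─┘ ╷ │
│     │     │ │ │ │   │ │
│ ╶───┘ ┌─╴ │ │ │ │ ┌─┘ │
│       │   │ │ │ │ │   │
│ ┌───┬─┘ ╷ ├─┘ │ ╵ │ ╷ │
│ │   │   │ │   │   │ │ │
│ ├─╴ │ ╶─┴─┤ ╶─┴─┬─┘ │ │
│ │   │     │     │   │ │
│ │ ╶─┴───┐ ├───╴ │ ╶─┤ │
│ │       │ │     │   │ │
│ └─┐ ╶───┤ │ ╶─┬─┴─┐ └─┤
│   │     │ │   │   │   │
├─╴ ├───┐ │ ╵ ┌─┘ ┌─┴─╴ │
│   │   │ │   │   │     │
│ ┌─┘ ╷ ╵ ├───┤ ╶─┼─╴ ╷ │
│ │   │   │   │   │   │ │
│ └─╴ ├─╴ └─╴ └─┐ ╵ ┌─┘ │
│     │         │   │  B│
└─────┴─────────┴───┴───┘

Finding the shortest path through the maze:
Path length: 82 steps
Directions: right → right → right → right → right → down → left → left → down → down → left → left → up → right → up → left → left → down → down → down → right → right → down → left → left → down → right → right → right → up → right → right → down → left → down → left → down → right → right → down → down → down → right → up → up → right → right → up → left → left → up → right → up → up → up → up → right → right → down → left → down → down → down → right → up → up → right → up → right → down → down → left → down → down → left → down → right → down → right → down → down → down

Solution:

┌─────────────┬─────┬───┐
│A 1 2 3 4 5  │     │   │
├─────┬───╴ ╷ │ ╷ ╷ │ ╷ │
│7 6 5│8 7 6│ │ │ │ │ │ │
│ ┌─╴ │ ┌───┘ └─┘ │ ╵ │ │
│8│3 4│9│         │   │ │
│ │ ╶─┘ │ ╶───┬───┴─┬─┘ │
│9│2 1 0│     │6 7 8│   │
│ └───┬─┴───╴ │ ┌─╴ ├───┤
│0 1 2│       │5│0 9│8 9│
├───╴ ├─────┐ │ │ ┌─┘ ╷ │
│5 4 3│0 1 2│ │4│1│6 7│0│
│ ╶───┘ ┌─╴ │ │ │ │ ┌─┘ │
│6 7 8 9│4 3│ │3│2│5│2 1│
│ ┌───┬─┘ ╷ ├─┘ │ ╵ │ ╷ │
│ │   │6 5│ │1 2│3 4│3│ │
│ ├─╴ │ ╶─┴─┤ ╶─┴─┬─┘ │ │
│ │   │7 8 9│0 9 8│5 4│ │
│ │ ╶─┴───┐ ├───╴ │ ╶─┤ │
│ │       │0│5 6 7│6 7│ │
│ └─┐ ╶───┤ │ ╶─┬─┴─┐ └─┤
│   │     │1│4  │   │8 9│
├─╴ ├───┐ │ ╵ ┌─┘ ┌─┴─╴ │
│   │   │ │2 3│   │    0│
│ ┌─┘ ╷ ╵ ├───┤ ╶─┼─╴ ╷ │
│ │   │   │   │   │   │1│
│ └─╴ ├─╴ └─╴ └─┐ ╵ ┌─┘ │
│     │         │   │  B│
└─────┴─────────┴───┴───┘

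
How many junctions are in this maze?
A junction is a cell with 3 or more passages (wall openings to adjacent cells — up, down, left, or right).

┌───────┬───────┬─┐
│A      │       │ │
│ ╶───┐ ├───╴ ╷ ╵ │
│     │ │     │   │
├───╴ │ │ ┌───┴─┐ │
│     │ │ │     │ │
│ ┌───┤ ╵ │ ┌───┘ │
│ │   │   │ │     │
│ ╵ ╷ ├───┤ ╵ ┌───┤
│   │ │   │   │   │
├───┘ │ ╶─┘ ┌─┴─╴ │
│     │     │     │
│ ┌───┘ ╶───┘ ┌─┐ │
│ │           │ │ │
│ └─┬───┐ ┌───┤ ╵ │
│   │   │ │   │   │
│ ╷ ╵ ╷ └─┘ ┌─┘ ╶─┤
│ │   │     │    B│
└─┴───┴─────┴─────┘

Checking each cell for number of passages:

Junctions found (3+ passages):
  (0, 6): 3 passages
  (1, 8): 3 passages
  (4, 5): 3 passages
  (5, 3): 3 passages
  (5, 8): 3 passages
  (6, 3): 3 passages
  (6, 4): 3 passages
  (7, 0): 3 passages
  (7, 7): 3 passages
  (8, 7): 3 passages
Total junctions: 10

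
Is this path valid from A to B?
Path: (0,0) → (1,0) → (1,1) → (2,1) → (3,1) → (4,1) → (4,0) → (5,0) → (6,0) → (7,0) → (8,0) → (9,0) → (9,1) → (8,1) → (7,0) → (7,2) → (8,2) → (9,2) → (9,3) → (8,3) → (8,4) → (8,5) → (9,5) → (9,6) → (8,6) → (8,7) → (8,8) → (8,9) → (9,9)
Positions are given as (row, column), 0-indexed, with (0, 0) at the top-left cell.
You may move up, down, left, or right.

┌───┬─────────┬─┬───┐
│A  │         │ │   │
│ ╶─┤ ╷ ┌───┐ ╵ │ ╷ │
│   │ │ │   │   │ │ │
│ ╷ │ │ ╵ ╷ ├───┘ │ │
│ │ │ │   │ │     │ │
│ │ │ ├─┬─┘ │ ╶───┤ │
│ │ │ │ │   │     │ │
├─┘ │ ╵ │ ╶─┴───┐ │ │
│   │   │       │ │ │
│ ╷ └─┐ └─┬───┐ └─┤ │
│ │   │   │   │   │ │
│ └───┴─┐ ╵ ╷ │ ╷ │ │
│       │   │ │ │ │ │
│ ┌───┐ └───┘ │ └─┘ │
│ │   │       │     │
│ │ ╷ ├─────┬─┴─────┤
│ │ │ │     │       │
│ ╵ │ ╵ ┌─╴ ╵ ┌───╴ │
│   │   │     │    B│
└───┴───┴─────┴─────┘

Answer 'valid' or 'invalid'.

Checking path validity:
Result: Invalid move at step 14: cannot move from (8, 1) to (7, 0).

invalid

Correct solution:

┌───┬─────────┬─┬───┐
│A  │         │ │   │
│ ╶─┤ ╷ ┌───┐ ╵ │ ╷ │
│↳ ↓│ │ │   │   │ │ │
│ ╷ │ │ ╵ ╷ ├───┘ │ │
│ │↓│ │   │ │     │ │
│ │ │ ├─┬─┘ │ ╶───┤ │
│ │↓│ │ │   │     │ │
├─┘ │ ╵ │ ╶─┴───┐ │ │
│↓ ↲│   │       │ │ │
│ ╷ └─┐ └─┬───┐ └─┤ │
│↓│   │   │   │   │ │
│ └───┴─┐ ╵ ╷ │ ╷ │ │
│↓      │   │ │ │ │ │
│ ┌───┐ └───┘ │ └─┘ │
│↓│↱ ↓│       │     │
│ │ ╷ ├─────┬─┴─────┤
│↓│↑│↓│↱ → ↓│↱ → → ↓│
│ ╵ │ ╵ ┌─╴ ╵ ┌───╴ │
│↳ ↑│↳ ↑│  ↳ ↑│    B│
└───┴───┴─────┴─────┘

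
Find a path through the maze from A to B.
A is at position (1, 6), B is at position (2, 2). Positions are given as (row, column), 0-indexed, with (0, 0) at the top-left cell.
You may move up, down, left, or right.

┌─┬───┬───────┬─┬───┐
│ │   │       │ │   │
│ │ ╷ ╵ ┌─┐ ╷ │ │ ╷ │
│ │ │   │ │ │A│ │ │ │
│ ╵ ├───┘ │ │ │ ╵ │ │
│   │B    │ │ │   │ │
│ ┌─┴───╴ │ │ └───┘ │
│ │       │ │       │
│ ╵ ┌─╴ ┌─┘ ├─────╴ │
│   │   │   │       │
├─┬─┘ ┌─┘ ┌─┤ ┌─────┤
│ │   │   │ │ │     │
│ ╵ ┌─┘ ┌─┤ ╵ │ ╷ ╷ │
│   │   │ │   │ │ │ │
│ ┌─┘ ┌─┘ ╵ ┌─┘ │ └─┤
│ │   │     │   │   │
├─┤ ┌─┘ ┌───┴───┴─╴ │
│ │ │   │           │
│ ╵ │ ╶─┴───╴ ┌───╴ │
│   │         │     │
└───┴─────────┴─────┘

Finding the shortest path from (1, 6) to (2, 2):
Path length: 21 steps
Directions: up → left → left → left → down → left → up → left → down → down → left → down → down → right → up → right → right → right → up → left → left

Solution:

┌─┬───┬───────┬─┬───┐
│ │↓ ↰│↓ ← ← ↰│ │   │
│ │ ╷ ╵ ┌─┐ ╷ │ │ ╷ │
│ │↓│↑ ↲│ │ │A│ │ │ │
│ ╵ ├───┘ │ │ │ ╵ │ │
│↓ ↲│B ← ↰│ │ │   │ │
│ ┌─┴───╴ │ │ └───┘ │
│↓│↱ → → ↑│ │       │
│ ╵ ┌─╴ ┌─┘ ├─────╴ │
│↳ ↑│   │   │       │
├─┬─┘ ┌─┘ ┌─┤ ┌─────┤
│ │   │   │ │ │     │
│ ╵ ┌─┘ ┌─┤ ╵ │ ╷ ╷ │
│   │   │ │   │ │ │ │
│ ┌─┘ ┌─┘ ╵ ┌─┘ │ └─┤
│ │   │     │   │   │
├─┤ ┌─┘ ┌───┴───┴─╴ │
│ │ │   │           │
│ ╵ │ ╶─┴───╴ ┌───╴ │
│   │         │     │
└───┴─────────┴─────┘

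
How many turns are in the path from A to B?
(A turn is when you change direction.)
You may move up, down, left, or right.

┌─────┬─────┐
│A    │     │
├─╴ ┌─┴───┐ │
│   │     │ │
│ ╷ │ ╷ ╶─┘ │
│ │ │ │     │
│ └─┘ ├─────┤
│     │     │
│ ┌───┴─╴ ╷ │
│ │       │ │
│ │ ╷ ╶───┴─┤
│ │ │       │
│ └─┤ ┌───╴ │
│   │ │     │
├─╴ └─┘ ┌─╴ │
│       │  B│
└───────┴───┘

Directions: right, down, left, down, down, down, down, down, right, down, right, right, up, right, right, down
Number of turns: 9

Solution:

┌─────┬─────┐
│A ↓  │     │
├─╴ ┌─┴───┐ │
│↓ ↲│     │ │
│ ╷ │ ╷ ╶─┘ │
│↓│ │ │     │
│ └─┘ ├─────┤
│↓    │     │
│ ┌───┴─╴ ╷ │
│↓│       │ │
│ │ ╷ ╶───┴─┤
│↓│ │       │
│ └─┤ ┌───╴ │
│↳ ↓│ │↱ → ↓│
├─╴ └─┘ ┌─╴ │
│  ↳ → ↑│  B│
└───────┴───┘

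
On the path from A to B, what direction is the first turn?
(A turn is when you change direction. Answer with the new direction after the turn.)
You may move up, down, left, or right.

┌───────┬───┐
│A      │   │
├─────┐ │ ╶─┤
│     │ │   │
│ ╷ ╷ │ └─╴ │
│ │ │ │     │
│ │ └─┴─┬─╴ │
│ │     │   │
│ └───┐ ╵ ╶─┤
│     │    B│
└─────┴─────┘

Directions: right, right, right, down, down, right, right, down, left, down, right
First turn direction: down

Solution:

┌───────┬───┐
│A → → ↓│   │
├─────┐ │ ╶─┤
│     │↓│   │
│ ╷ ╷ │ └─╴ │
│ │ │ │↳ → ↓│
│ │ └─┴─┬─╴ │
│ │     │↓ ↲│
│ └───┐ ╵ ╶─┤
│     │  ↳ B│
└─────┴─────┘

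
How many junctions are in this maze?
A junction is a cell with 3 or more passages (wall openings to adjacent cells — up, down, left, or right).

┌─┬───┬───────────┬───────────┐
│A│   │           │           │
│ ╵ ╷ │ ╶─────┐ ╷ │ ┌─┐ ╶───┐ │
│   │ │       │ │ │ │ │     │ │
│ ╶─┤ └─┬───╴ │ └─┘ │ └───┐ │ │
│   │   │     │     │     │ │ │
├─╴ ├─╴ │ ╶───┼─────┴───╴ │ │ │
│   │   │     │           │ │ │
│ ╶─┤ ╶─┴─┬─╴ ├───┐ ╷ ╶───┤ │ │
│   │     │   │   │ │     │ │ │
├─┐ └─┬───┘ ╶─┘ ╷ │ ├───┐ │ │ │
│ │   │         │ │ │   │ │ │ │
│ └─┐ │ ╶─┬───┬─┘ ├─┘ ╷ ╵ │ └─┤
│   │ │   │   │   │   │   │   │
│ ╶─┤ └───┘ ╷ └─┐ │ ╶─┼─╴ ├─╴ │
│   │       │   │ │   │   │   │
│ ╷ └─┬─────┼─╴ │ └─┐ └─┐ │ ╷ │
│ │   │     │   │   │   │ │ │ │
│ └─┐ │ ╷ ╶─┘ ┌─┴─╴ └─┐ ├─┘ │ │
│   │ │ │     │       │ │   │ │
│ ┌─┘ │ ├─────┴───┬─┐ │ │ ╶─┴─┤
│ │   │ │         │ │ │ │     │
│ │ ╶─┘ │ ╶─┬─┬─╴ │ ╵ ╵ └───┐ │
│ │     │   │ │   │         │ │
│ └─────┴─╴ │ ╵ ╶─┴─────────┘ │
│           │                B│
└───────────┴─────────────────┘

Checking each cell for number of passages:

Junctions found (3+ passages):
  (0, 7): 3 passages
  (0, 11): 3 passages
  (1, 0): 3 passages
  (3, 9): 3 passages
  (3, 10): 3 passages
  (5, 5): 3 passages
  (6, 0): 3 passages
  (6, 8): 3 passages
  (6, 12): 3 passages
  (7, 0): 3 passages
  (7, 12): 3 passages
  (7, 14): 3 passages
  (8, 4): 3 passages
  (9, 0): 3 passages
  (9, 9): 3 passages
  (11, 10): 3 passages
  (11, 11): 3 passages
  (12, 7): 3 passages
Total junctions: 18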